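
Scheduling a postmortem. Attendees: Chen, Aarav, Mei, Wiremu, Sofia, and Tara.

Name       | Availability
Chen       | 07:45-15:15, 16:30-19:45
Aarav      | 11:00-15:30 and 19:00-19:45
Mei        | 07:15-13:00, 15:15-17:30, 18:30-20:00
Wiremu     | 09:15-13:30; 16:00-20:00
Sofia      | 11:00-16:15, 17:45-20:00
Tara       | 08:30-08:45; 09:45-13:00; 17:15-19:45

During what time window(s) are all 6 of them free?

Chen ∩ Aarav: 11:00-15:15, 19:00-19:45.
Chen ∩ Aarav ∩ Mei: 11:00-13:00, 19:00-19:45.
Chen ∩ Aarav ∩ Mei ∩ Wiremu: 11:00-13:00, 19:00-19:45.
Chen ∩ Aarav ∩ Mei ∩ Wiremu ∩ Sofia: 11:00-13:00, 19:00-19:45.
Chen ∩ Aarav ∩ Mei ∩ Wiremu ∩ Sofia ∩ Tara: 11:00-13:00, 19:00-19:45.
Those are the intersection windows.

11:00-13:00, 19:00-19:45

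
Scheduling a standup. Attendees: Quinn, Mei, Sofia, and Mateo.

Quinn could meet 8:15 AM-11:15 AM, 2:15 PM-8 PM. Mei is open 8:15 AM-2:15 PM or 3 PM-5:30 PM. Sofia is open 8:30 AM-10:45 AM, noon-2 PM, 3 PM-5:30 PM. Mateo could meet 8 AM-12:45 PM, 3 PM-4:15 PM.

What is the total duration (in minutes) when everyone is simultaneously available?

210

Quinn ∩ Mei: 08:15-11:15, 15:00-17:30.
Quinn ∩ Mei ∩ Sofia: 08:30-10:45, 15:00-17:30.
Quinn ∩ Mei ∩ Sofia ∩ Mateo: 08:30-10:45, 15:00-16:15.
Summing the common windows: 135 + 75 = 210 minutes.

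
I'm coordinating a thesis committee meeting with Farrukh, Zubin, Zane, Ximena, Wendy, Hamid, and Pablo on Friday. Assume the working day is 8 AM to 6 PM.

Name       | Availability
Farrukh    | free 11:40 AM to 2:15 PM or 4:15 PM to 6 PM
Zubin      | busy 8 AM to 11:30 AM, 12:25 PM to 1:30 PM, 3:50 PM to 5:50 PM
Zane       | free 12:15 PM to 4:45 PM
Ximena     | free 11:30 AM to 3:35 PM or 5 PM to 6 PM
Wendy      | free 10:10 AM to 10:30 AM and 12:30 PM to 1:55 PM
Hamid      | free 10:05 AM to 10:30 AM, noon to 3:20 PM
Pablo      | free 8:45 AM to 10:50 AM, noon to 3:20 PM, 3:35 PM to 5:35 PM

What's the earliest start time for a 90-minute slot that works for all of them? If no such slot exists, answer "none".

none

Farrukh free: 11:40-14:15, 16:15-18:00.
Zubin free: 11:30-12:25, 13:30-15:50, 17:50-18:00 (invert busy blocks within the working day).
Zane free: 12:15-16:45.
Ximena free: 11:30-15:35, 17:00-18:00.
Wendy free: 10:10-10:30, 12:30-13:55.
Hamid free: 10:05-10:30, 12:00-15:20.
Pablo free: 08:45-10:50, 12:00-15:20, 15:35-17:35.
Farrukh ∩ Zubin: 11:40-12:25, 13:30-14:15, 17:50-18:00.
Farrukh ∩ Zubin ∩ Zane: 12:15-12:25, 13:30-14:15.
Farrukh ∩ Zubin ∩ Zane ∩ Ximena: 12:15-12:25, 13:30-14:15.
Farrukh ∩ Zubin ∩ Zane ∩ Ximena ∩ Wendy: 13:30-13:55.
Farrukh ∩ Zubin ∩ Zane ∩ Ximena ∩ Wendy ∩ Hamid: 13:30-13:55.
Farrukh ∩ Zubin ∩ Zane ∩ Ximena ∩ Wendy ∩ Hamid ∩ Pablo: 13:30-13:55.
No common window is at least 90 minutes long.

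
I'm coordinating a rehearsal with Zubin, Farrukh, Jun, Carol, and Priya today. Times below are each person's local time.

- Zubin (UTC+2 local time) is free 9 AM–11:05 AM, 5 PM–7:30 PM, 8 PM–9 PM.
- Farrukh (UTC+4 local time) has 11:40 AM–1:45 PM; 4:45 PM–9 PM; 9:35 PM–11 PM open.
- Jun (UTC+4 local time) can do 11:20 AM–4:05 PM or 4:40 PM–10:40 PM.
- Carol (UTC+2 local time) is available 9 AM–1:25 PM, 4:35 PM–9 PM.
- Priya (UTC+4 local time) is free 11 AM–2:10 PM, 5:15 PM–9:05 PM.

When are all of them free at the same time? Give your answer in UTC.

Zubin in UTC: 07:00-09:05, 15:00-17:30, 18:00-19:00 (subtract 2h to convert from UTC+2).
Farrukh in UTC: 07:40-09:45, 12:45-17:00, 17:35-19:00 (subtract 4h to convert from UTC+4).
Jun in UTC: 07:20-12:05, 12:40-18:40 (subtract 4h to convert from UTC+4).
Carol in UTC: 07:00-11:25, 14:35-19:00 (subtract 2h to convert from UTC+2).
Priya in UTC: 07:00-10:10, 13:15-17:05 (subtract 4h to convert from UTC+4).
Zubin ∩ Farrukh: 07:40-09:05, 15:00-17:00, 18:00-19:00.
Zubin ∩ Farrukh ∩ Jun: 07:40-09:05, 15:00-17:00, 18:00-18:40.
Zubin ∩ Farrukh ∩ Jun ∩ Carol: 07:40-09:05, 15:00-17:00, 18:00-18:40.
Zubin ∩ Farrukh ∩ Jun ∩ Carol ∩ Priya: 07:40-09:05, 15:00-17:00.

07:40-09:05, 15:00-17:00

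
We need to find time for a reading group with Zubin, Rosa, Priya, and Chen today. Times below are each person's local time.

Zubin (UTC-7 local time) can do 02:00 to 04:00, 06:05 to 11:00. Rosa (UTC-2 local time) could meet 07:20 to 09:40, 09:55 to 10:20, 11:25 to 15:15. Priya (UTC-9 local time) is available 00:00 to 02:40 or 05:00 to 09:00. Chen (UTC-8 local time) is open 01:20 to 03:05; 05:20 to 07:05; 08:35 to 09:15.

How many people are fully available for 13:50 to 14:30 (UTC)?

Zubin in UTC: 09:00-11:00, 13:05-18:00 (add 7h to convert from UTC-7).
Rosa in UTC: 09:20-11:40, 11:55-12:20, 13:25-17:15 (add 2h to convert from UTC-2).
Priya in UTC: 09:00-11:40, 14:00-18:00 (add 9h to convert from UTC-9).
Chen in UTC: 09:20-11:05, 13:20-15:05, 16:35-17:15 (add 8h to convert from UTC-8).
Zubin, Rosa, and Chen can make the full 13:50-14:30 slot — that's 3.

3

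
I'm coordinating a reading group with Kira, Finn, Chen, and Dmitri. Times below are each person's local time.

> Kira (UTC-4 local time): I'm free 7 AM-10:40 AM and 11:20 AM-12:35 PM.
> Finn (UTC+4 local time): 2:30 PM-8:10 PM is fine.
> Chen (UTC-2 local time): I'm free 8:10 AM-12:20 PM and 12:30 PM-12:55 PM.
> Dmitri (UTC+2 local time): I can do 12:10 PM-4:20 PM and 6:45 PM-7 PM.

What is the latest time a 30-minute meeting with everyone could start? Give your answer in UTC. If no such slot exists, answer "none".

Kira in UTC: 11:00-14:40, 15:20-16:35 (add 4h to convert from UTC-4).
Finn in UTC: 10:30-16:10 (subtract 4h to convert from UTC+4).
Chen in UTC: 10:10-14:20, 14:30-14:55 (add 2h to convert from UTC-2).
Dmitri in UTC: 10:10-14:20, 16:45-17:00 (subtract 2h to convert from UTC+2).
Kira ∩ Finn: 11:00-14:40, 15:20-16:10.
Kira ∩ Finn ∩ Chen: 11:00-14:20, 14:30-14:40.
Kira ∩ Finn ∩ Chen ∩ Dmitri: 11:00-14:20.
Those are the intersection windows.
The last common window of at least 30 minutes is 11:00-14:20; a 30-minute meeting can start as late as 13:50 and still end by 14:20.

13:50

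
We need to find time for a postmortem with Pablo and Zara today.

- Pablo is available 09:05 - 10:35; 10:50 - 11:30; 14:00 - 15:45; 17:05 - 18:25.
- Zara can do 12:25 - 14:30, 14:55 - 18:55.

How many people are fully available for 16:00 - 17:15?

1

Zara can make the full 16:00-17:15 slot — that's 1.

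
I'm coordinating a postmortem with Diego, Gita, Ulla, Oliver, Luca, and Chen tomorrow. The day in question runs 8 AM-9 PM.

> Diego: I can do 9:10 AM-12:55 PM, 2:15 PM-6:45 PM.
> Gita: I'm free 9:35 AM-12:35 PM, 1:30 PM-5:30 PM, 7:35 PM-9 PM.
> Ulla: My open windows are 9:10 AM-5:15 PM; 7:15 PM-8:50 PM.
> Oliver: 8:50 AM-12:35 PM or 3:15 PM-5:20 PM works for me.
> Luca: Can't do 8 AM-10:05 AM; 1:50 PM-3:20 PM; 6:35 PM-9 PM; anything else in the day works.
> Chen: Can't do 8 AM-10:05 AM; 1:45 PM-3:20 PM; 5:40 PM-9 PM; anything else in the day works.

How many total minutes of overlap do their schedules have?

265

Diego free: 09:10-12:55, 14:15-18:45.
Gita free: 09:35-12:35, 13:30-17:30, 19:35-21:00.
Ulla free: 09:10-17:15, 19:15-20:50.
Oliver free: 08:50-12:35, 15:15-17:20.
Luca free: 10:05-13:50, 15:20-18:35 (invert busy blocks within the working day).
Chen free: 10:05-13:45, 15:20-17:40 (invert busy blocks within the working day).
Diego ∩ Gita: 09:35-12:35, 14:15-17:30.
Diego ∩ Gita ∩ Ulla: 09:35-12:35, 14:15-17:15.
Diego ∩ Gita ∩ Ulla ∩ Oliver: 09:35-12:35, 15:15-17:15.
Diego ∩ Gita ∩ Ulla ∩ Oliver ∩ Luca: 10:05-12:35, 15:20-17:15.
Diego ∩ Gita ∩ Ulla ∩ Oliver ∩ Luca ∩ Chen: 10:05-12:35, 15:20-17:15.
Those are the intersection windows.
Summing the common windows: 150 + 115 = 265 minutes.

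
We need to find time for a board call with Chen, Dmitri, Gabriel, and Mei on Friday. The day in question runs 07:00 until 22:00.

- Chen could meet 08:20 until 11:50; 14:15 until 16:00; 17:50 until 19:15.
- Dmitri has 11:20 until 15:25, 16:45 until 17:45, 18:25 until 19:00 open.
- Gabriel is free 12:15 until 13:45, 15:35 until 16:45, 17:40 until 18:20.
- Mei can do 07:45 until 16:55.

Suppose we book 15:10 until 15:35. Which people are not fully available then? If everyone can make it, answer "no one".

Dmitri, Gabriel

Chen: free for 15:10-15:35. Dmitri: not fully free for 15:10-15:35. Gabriel: not fully free for 15:10-15:35. Mei: free for 15:10-15:35.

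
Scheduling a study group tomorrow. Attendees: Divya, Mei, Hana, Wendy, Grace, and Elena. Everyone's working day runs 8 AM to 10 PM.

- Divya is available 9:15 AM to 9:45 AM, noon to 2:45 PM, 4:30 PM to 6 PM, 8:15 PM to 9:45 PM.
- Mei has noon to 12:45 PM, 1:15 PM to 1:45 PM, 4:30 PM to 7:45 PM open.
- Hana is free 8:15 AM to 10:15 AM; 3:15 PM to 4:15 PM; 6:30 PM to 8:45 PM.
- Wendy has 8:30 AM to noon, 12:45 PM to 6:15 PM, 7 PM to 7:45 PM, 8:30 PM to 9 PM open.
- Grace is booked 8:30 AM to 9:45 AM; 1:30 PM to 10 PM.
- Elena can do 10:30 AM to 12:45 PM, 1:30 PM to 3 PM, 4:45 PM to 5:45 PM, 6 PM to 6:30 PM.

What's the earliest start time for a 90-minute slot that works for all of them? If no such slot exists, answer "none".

none

Divya free: 09:15-09:45, 12:00-14:45, 16:30-18:00, 20:15-21:45.
Mei free: 12:00-12:45, 13:15-13:45, 16:30-19:45.
Hana free: 08:15-10:15, 15:15-16:15, 18:30-20:45.
Wendy free: 08:30-12:00, 12:45-18:15, 19:00-19:45, 20:30-21:00.
Grace free: 08:00-08:30, 09:45-13:30 (invert busy blocks within the working day).
Elena free: 10:30-12:45, 13:30-15:00, 16:45-17:45, 18:00-18:30.
Divya ∩ Mei: 12:00-12:45, 13:15-13:45, 16:30-18:00.
Divya ∩ Mei ∩ Hana: ∅.
Divya ∩ Mei ∩ Hana ∩ Wendy: ∅.
Divya ∩ Mei ∩ Hana ∩ Wendy ∩ Grace: ∅.
Divya ∩ Mei ∩ Hana ∩ Wendy ∩ Grace ∩ Elena: ∅.
There is no time when everyone is free.
No common window is at least 90 minutes long.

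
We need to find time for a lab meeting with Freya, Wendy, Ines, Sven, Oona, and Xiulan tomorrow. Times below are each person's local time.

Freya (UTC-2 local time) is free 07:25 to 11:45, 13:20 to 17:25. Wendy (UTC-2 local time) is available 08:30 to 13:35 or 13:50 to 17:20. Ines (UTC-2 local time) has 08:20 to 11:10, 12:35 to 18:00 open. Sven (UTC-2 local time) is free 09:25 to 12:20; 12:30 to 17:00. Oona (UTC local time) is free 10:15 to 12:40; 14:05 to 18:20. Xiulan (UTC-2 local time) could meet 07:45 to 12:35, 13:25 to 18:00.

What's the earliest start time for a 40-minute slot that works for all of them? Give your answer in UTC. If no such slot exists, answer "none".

Freya in UTC: 09:25-13:45, 15:20-19:25 (add 2h to convert from UTC-2).
Wendy in UTC: 10:30-15:35, 15:50-19:20 (add 2h to convert from UTC-2).
Ines in UTC: 10:20-13:10, 14:35-20:00 (add 2h to convert from UTC-2).
Sven in UTC: 11:25-14:20, 14:30-19:00 (add 2h to convert from UTC-2).
Oona in UTC: 10:15-12:40, 14:05-18:20.
Xiulan in UTC: 09:45-14:35, 15:25-20:00 (add 2h to convert from UTC-2).
Freya ∩ Wendy: 10:30-13:45, 15:20-15:35, 15:50-19:20.
Freya ∩ Wendy ∩ Ines: 10:30-13:10, 15:20-15:35, 15:50-19:20.
Freya ∩ Wendy ∩ Ines ∩ Sven: 11:25-13:10, 15:20-15:35, 15:50-19:00.
Freya ∩ Wendy ∩ Ines ∩ Sven ∩ Oona: 11:25-12:40, 15:20-15:35, 15:50-18:20.
Freya ∩ Wendy ∩ Ines ∩ Sven ∩ Oona ∩ Xiulan: 11:25-12:40, 15:25-15:35, 15:50-18:20.
The first common window of at least 40 minutes is 11:25-12:40, so the earliest start is 11:25.

11:25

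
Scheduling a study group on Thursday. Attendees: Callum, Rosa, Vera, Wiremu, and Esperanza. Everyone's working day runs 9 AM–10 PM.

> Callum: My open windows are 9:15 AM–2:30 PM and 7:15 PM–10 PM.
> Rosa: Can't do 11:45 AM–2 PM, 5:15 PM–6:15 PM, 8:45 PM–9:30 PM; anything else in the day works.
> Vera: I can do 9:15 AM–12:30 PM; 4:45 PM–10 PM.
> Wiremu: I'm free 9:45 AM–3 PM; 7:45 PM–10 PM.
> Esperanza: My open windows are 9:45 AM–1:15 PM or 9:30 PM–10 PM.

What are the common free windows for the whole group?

09:45-11:45, 21:30-22:00

Callum free: 09:15-14:30, 19:15-22:00.
Rosa free: 09:00-11:45, 14:00-17:15, 18:15-20:45, 21:30-22:00 (invert busy blocks within the working day).
Vera free: 09:15-12:30, 16:45-22:00.
Wiremu free: 09:45-15:00, 19:45-22:00.
Esperanza free: 09:45-13:15, 21:30-22:00.
Callum ∩ Rosa: 09:15-11:45, 14:00-14:30, 19:15-20:45, 21:30-22:00.
Callum ∩ Rosa ∩ Vera: 09:15-11:45, 19:15-20:45, 21:30-22:00.
Callum ∩ Rosa ∩ Vera ∩ Wiremu: 09:45-11:45, 19:45-20:45, 21:30-22:00.
Callum ∩ Rosa ∩ Vera ∩ Wiremu ∩ Esperanza: 09:45-11:45, 21:30-22:00.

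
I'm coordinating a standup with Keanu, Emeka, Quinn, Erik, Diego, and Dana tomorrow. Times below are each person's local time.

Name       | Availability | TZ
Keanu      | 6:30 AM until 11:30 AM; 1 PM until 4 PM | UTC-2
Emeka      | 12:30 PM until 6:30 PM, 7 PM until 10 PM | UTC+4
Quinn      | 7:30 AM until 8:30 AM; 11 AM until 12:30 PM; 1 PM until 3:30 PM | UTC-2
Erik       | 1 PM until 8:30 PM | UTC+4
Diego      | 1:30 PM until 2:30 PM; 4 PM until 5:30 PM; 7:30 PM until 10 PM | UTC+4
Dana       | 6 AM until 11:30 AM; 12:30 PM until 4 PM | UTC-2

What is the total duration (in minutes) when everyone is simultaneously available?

150

Keanu in UTC: 08:30-13:30, 15:00-18:00 (add 2h to convert from UTC-2).
Emeka in UTC: 08:30-14:30, 15:00-18:00 (subtract 4h to convert from UTC+4).
Quinn in UTC: 09:30-10:30, 13:00-14:30, 15:00-17:30 (add 2h to convert from UTC-2).
Erik in UTC: 09:00-16:30 (subtract 4h to convert from UTC+4).
Diego in UTC: 09:30-10:30, 12:00-13:30, 15:30-18:00 (subtract 4h to convert from UTC+4).
Dana in UTC: 08:00-13:30, 14:30-18:00 (add 2h to convert from UTC-2).
Keanu ∩ Emeka: 08:30-13:30, 15:00-18:00.
Keanu ∩ Emeka ∩ Quinn: 09:30-10:30, 13:00-13:30, 15:00-17:30.
Keanu ∩ Emeka ∩ Quinn ∩ Erik: 09:30-10:30, 13:00-13:30, 15:00-16:30.
Keanu ∩ Emeka ∩ Quinn ∩ Erik ∩ Diego: 09:30-10:30, 13:00-13:30, 15:30-16:30.
Keanu ∩ Emeka ∩ Quinn ∩ Erik ∩ Diego ∩ Dana: 09:30-10:30, 13:00-13:30, 15:30-16:30.
Summing the common windows: 60 + 30 + 60 = 150 minutes.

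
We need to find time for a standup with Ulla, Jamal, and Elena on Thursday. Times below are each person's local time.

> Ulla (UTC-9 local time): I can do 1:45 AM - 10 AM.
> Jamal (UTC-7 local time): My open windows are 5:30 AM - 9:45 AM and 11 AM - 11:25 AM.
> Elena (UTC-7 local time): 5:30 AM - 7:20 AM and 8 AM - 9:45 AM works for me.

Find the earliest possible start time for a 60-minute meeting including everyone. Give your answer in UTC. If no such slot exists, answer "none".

12:30

Ulla in UTC: 10:45-19:00 (add 9h to convert from UTC-9).
Jamal in UTC: 12:30-16:45, 18:00-18:25 (add 7h to convert from UTC-7).
Elena in UTC: 12:30-14:20, 15:00-16:45 (add 7h to convert from UTC-7).
Ulla ∩ Jamal: 12:30-16:45, 18:00-18:25.
Ulla ∩ Jamal ∩ Elena: 12:30-14:20, 15:00-16:45.
The first common window of at least 60 minutes is 12:30-14:20, so the earliest start is 12:30.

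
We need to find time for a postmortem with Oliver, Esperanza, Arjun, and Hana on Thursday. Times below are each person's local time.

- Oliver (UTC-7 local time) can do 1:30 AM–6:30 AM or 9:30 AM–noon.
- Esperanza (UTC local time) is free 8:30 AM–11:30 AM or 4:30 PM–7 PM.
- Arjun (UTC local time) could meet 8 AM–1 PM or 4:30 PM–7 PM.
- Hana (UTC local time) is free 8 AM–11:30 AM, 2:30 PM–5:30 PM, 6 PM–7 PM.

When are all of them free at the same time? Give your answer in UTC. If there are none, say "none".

Oliver in UTC: 08:30-13:30, 16:30-19:00 (add 7h to convert from UTC-7).
Esperanza in UTC: 08:30-11:30, 16:30-19:00.
Arjun in UTC: 08:00-13:00, 16:30-19:00.
Hana in UTC: 08:00-11:30, 14:30-17:30, 18:00-19:00.
Oliver ∩ Esperanza: 08:30-11:30, 16:30-19:00.
Oliver ∩ Esperanza ∩ Arjun: 08:30-11:30, 16:30-19:00.
Oliver ∩ Esperanza ∩ Arjun ∩ Hana: 08:30-11:30, 16:30-17:30, 18:00-19:00.
Those are the intersection windows.

08:30-11:30, 16:30-17:30, 18:00-19:00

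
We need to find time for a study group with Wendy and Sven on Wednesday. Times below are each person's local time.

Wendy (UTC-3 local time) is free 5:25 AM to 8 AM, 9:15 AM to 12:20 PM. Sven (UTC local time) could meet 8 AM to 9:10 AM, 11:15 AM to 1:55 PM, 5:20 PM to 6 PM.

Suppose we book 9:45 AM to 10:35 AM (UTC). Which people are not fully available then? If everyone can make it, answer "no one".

Wendy in UTC: 08:25-11:00, 12:15-15:20 (add 3h to convert from UTC-3).
Sven in UTC: 08:00-09:10, 11:15-13:55, 17:20-18:00.
Wendy: free for 09:45-10:35. Sven: not fully free for 09:45-10:35.

Sven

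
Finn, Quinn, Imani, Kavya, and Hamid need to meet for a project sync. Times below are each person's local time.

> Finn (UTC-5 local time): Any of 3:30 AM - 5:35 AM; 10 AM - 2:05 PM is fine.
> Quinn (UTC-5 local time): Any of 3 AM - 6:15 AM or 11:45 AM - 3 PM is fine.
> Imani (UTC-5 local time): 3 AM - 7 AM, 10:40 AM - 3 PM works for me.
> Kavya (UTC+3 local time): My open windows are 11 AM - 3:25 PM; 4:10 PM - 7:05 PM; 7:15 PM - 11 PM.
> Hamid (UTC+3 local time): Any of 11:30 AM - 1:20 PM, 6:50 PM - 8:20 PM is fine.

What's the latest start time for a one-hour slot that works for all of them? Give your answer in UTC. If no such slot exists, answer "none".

Finn in UTC: 08:30-10:35, 15:00-19:05 (add 5h to convert from UTC-5).
Quinn in UTC: 08:00-11:15, 16:45-20:00 (add 5h to convert from UTC-5).
Imani in UTC: 08:00-12:00, 15:40-20:00 (add 5h to convert from UTC-5).
Kavya in UTC: 08:00-12:25, 13:10-16:05, 16:15-20:00 (subtract 3h to convert from UTC+3).
Hamid in UTC: 08:30-10:20, 15:50-17:20 (subtract 3h to convert from UTC+3).
Finn ∩ Quinn: 08:30-10:35, 16:45-19:05.
Finn ∩ Quinn ∩ Imani: 08:30-10:35, 16:45-19:05.
Finn ∩ Quinn ∩ Imani ∩ Kavya: 08:30-10:35, 16:45-19:05.
Finn ∩ Quinn ∩ Imani ∩ Kavya ∩ Hamid: 08:30-10:20, 16:45-17:20.
Those are the intersection windows.
The last common window of at least 60 minutes is 08:30-10:20; a 60-minute meeting can start as late as 09:20 and still end by 10:20.

09:20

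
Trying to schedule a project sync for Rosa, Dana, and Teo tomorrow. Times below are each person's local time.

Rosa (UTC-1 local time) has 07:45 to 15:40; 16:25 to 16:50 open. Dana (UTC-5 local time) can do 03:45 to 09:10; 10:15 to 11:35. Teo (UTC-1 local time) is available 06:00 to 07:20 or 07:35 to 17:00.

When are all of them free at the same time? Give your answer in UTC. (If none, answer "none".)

Rosa in UTC: 08:45-16:40, 17:25-17:50 (add 1h to convert from UTC-1).
Dana in UTC: 08:45-14:10, 15:15-16:35 (add 5h to convert from UTC-5).
Teo in UTC: 07:00-08:20, 08:35-18:00 (add 1h to convert from UTC-1).
Rosa ∩ Dana: 08:45-14:10, 15:15-16:35.
Rosa ∩ Dana ∩ Teo: 08:45-14:10, 15:15-16:35.

08:45-14:10, 15:15-16:35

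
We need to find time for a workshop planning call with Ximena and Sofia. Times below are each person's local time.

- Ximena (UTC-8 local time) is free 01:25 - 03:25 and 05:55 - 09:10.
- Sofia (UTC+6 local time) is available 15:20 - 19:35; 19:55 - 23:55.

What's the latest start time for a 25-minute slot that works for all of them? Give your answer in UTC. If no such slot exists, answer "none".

Ximena in UTC: 09:25-11:25, 13:55-17:10 (add 8h to convert from UTC-8).
Sofia in UTC: 09:20-13:35, 13:55-17:55 (subtract 6h to convert from UTC+6).
Ximena ∩ Sofia: 09:25-11:25, 13:55-17:10.
Those are the intersection windows.
The last common window of at least 25 minutes is 13:55-17:10; a 25-minute meeting can start as late as 16:45 and still end by 17:10.

16:45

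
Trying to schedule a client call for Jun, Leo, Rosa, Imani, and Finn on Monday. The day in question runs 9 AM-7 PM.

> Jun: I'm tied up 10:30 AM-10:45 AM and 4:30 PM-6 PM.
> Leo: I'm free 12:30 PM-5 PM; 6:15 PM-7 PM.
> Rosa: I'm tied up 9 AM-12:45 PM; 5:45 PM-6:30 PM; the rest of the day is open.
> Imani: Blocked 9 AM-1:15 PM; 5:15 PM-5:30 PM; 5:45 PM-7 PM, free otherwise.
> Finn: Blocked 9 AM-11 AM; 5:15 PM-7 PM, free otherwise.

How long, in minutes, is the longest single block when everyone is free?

195

Jun free: 09:00-10:30, 10:45-16:30, 18:00-19:00 (invert busy blocks within the working day).
Leo free: 12:30-17:00, 18:15-19:00.
Rosa free: 12:45-17:45, 18:30-19:00 (invert busy blocks within the working day).
Imani free: 13:15-17:15, 17:30-17:45 (invert busy blocks within the working day).
Finn free: 11:00-17:15 (invert busy blocks within the working day).
Jun ∩ Leo: 12:30-16:30, 18:15-19:00.
Jun ∩ Leo ∩ Rosa: 12:45-16:30, 18:30-19:00.
Jun ∩ Leo ∩ Rosa ∩ Imani: 13:15-16:30.
Jun ∩ Leo ∩ Rosa ∩ Imani ∩ Finn: 13:15-16:30.
The longest is 13:15-16:30 at 195 minutes.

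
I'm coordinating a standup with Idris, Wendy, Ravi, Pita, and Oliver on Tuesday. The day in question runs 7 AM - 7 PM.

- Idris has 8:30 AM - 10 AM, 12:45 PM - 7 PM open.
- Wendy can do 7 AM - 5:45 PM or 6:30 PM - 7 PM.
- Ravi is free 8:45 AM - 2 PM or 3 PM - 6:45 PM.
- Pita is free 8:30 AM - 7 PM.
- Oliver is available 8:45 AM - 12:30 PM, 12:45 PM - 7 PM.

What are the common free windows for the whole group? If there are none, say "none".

Idris ∩ Wendy: 08:30-10:00, 12:45-17:45, 18:30-19:00.
Idris ∩ Wendy ∩ Ravi: 08:45-10:00, 12:45-14:00, 15:00-17:45, 18:30-18:45.
Idris ∩ Wendy ∩ Ravi ∩ Pita: 08:45-10:00, 12:45-14:00, 15:00-17:45, 18:30-18:45.
Idris ∩ Wendy ∩ Ravi ∩ Pita ∩ Oliver: 08:45-10:00, 12:45-14:00, 15:00-17:45, 18:30-18:45.
So the common availability across everyone is 08:45-10:00, 12:45-14:00, 15:00-17:45, 18:30-18:45.

08:45-10:00, 12:45-14:00, 15:00-17:45, 18:30-18:45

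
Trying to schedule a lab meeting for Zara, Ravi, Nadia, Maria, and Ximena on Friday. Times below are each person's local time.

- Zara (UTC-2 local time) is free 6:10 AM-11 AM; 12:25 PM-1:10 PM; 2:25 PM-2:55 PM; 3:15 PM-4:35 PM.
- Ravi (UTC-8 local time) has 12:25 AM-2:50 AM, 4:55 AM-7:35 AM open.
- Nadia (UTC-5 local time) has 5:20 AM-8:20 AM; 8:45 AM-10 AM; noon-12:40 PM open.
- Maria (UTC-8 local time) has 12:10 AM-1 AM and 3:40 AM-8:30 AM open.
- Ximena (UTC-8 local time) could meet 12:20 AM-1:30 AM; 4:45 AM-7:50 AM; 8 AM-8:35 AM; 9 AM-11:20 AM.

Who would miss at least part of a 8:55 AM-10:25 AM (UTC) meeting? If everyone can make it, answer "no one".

Maria, Nadia, Ximena

Zara in UTC: 08:10-13:00, 14:25-15:10, 16:25-16:55, 17:15-18:35 (add 2h to convert from UTC-2).
Ravi in UTC: 08:25-10:50, 12:55-15:35 (add 8h to convert from UTC-8).
Nadia in UTC: 10:20-13:20, 13:45-15:00, 17:00-17:40 (add 5h to convert from UTC-5).
Maria in UTC: 08:10-09:00, 11:40-16:30 (add 8h to convert from UTC-8).
Ximena in UTC: 08:20-09:30, 12:45-15:50, 16:00-16:35, 17:00-19:20 (add 8h to convert from UTC-8).
Zara: free for 08:55-10:25. Ravi: free for 08:55-10:25. Nadia: not fully free for 08:55-10:25. Maria: not fully free for 08:55-10:25. Ximena: not fully free for 08:55-10:25.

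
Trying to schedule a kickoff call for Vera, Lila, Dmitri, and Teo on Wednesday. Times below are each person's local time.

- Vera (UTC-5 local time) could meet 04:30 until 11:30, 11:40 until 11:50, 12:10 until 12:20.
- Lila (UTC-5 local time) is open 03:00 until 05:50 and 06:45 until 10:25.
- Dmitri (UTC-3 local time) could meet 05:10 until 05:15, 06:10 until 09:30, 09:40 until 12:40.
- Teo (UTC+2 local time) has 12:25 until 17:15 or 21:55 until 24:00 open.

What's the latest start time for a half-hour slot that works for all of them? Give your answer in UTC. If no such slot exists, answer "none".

Vera in UTC: 09:30-16:30, 16:40-16:50, 17:10-17:20 (add 5h to convert from UTC-5).
Lila in UTC: 08:00-10:50, 11:45-15:25 (add 5h to convert from UTC-5).
Dmitri in UTC: 08:10-08:15, 09:10-12:30, 12:40-15:40 (add 3h to convert from UTC-3).
Teo in UTC: 10:25-15:15, 19:55-22:00 (subtract 2h to convert from UTC+2).
Vera ∩ Lila: 09:30-10:50, 11:45-15:25.
Vera ∩ Lila ∩ Dmitri: 09:30-10:50, 11:45-12:30, 12:40-15:25.
Vera ∩ Lila ∩ Dmitri ∩ Teo: 10:25-10:50, 11:45-12:30, 12:40-15:15.
The last common window of at least 30 minutes is 12:40-15:15; a 30-minute meeting can start as late as 14:45 and still end by 15:15.

14:45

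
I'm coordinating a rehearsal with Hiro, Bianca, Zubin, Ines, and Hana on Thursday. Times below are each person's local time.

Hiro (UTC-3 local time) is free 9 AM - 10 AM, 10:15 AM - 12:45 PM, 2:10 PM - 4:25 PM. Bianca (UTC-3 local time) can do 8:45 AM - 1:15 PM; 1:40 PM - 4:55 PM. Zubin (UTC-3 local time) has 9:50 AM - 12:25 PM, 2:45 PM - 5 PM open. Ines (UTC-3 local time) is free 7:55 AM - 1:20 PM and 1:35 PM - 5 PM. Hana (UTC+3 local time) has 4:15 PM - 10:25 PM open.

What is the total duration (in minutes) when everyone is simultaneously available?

230

Hiro in UTC: 12:00-13:00, 13:15-15:45, 17:10-19:25 (add 3h to convert from UTC-3).
Bianca in UTC: 11:45-16:15, 16:40-19:55 (add 3h to convert from UTC-3).
Zubin in UTC: 12:50-15:25, 17:45-20:00 (add 3h to convert from UTC-3).
Ines in UTC: 10:55-16:20, 16:35-20:00 (add 3h to convert from UTC-3).
Hana in UTC: 13:15-19:25 (subtract 3h to convert from UTC+3).
Hiro ∩ Bianca: 12:00-13:00, 13:15-15:45, 17:10-19:25.
Hiro ∩ Bianca ∩ Zubin: 12:50-13:00, 13:15-15:25, 17:45-19:25.
Hiro ∩ Bianca ∩ Zubin ∩ Ines: 12:50-13:00, 13:15-15:25, 17:45-19:25.
Hiro ∩ Bianca ∩ Zubin ∩ Ines ∩ Hana: 13:15-15:25, 17:45-19:25.
So the common availability across everyone is 13:15-15:25, 17:45-19:25.
Summing the common windows: 130 + 100 = 230 minutes.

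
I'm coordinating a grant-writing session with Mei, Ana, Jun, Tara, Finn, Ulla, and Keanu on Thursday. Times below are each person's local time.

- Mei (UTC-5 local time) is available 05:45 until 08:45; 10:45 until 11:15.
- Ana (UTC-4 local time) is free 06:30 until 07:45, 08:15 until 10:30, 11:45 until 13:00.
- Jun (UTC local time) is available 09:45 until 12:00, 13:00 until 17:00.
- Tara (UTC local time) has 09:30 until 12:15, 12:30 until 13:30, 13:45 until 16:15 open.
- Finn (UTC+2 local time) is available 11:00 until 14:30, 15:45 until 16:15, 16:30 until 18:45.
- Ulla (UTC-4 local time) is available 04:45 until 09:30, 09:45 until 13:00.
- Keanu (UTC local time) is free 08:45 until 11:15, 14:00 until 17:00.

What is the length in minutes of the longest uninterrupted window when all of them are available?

30

Mei in UTC: 10:45-13:45, 15:45-16:15 (add 5h to convert from UTC-5).
Ana in UTC: 10:30-11:45, 12:15-14:30, 15:45-17:00 (add 4h to convert from UTC-4).
Jun in UTC: 09:45-12:00, 13:00-17:00.
Tara in UTC: 09:30-12:15, 12:30-13:30, 13:45-16:15.
Finn in UTC: 09:00-12:30, 13:45-14:15, 14:30-16:45 (subtract 2h to convert from UTC+2).
Ulla in UTC: 08:45-13:30, 13:45-17:00 (add 4h to convert from UTC-4).
Keanu in UTC: 08:45-11:15, 14:00-17:00.
Mei ∩ Ana: 10:45-11:45, 12:15-13:45, 15:45-16:15.
Mei ∩ Ana ∩ Jun: 10:45-11:45, 13:00-13:45, 15:45-16:15.
Mei ∩ Ana ∩ Jun ∩ Tara: 10:45-11:45, 13:00-13:30, 15:45-16:15.
Mei ∩ Ana ∩ Jun ∩ Tara ∩ Finn: 10:45-11:45, 15:45-16:15.
Mei ∩ Ana ∩ Jun ∩ Tara ∩ Finn ∩ Ulla: 10:45-11:45, 15:45-16:15.
Mei ∩ Ana ∩ Jun ∩ Tara ∩ Finn ∩ Ulla ∩ Keanu: 10:45-11:15, 15:45-16:15.
Those are the intersection windows.
The longest is 10:45-11:15 at 30 minutes.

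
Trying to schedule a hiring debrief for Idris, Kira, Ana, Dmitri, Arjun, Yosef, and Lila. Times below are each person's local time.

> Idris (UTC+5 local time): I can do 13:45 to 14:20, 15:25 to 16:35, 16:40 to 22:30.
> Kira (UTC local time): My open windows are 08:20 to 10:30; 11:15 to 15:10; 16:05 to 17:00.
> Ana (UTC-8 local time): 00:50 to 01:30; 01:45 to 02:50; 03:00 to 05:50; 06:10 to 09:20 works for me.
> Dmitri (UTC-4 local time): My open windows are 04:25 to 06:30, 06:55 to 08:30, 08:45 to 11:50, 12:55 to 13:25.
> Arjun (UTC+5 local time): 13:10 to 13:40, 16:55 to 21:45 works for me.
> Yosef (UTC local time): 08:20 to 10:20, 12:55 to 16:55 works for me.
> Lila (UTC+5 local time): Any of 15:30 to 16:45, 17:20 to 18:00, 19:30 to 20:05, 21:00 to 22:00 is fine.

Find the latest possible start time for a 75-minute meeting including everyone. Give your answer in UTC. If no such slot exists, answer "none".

Idris in UTC: 08:45-09:20, 10:25-11:35, 11:40-17:30 (subtract 5h to convert from UTC+5).
Kira in UTC: 08:20-10:30, 11:15-15:10, 16:05-17:00.
Ana in UTC: 08:50-09:30, 09:45-10:50, 11:00-13:50, 14:10-17:20 (add 8h to convert from UTC-8).
Dmitri in UTC: 08:25-10:30, 10:55-12:30, 12:45-15:50, 16:55-17:25 (add 4h to convert from UTC-4).
Arjun in UTC: 08:10-08:40, 11:55-16:45 (subtract 5h to convert from UTC+5).
Yosef in UTC: 08:20-10:20, 12:55-16:55.
Lila in UTC: 10:30-11:45, 12:20-13:00, 14:30-15:05, 16:00-17:00 (subtract 5h to convert from UTC+5).
Idris ∩ Kira: 08:45-09:20, 10:25-10:30, 11:15-11:35, 11:40-15:10, 16:05-17:00.
Idris ∩ Kira ∩ Ana: 08:50-09:20, 10:25-10:30, 11:15-11:35, 11:40-13:50, 14:10-15:10, 16:05-17:00.
Idris ∩ Kira ∩ Ana ∩ Dmitri: 08:50-09:20, 10:25-10:30, 11:15-11:35, 11:40-12:30, 12:45-13:50, 14:10-15:10, 16:55-17:00.
Idris ∩ Kira ∩ Ana ∩ Dmitri ∩ Arjun: 11:55-12:30, 12:45-13:50, 14:10-15:10.
Idris ∩ Kira ∩ Ana ∩ Dmitri ∩ Arjun ∩ Yosef: 12:55-13:50, 14:10-15:10.
Idris ∩ Kira ∩ Ana ∩ Dmitri ∩ Arjun ∩ Yosef ∩ Lila: 12:55-13:00, 14:30-15:05.
No common window is at least 75 minutes long.

none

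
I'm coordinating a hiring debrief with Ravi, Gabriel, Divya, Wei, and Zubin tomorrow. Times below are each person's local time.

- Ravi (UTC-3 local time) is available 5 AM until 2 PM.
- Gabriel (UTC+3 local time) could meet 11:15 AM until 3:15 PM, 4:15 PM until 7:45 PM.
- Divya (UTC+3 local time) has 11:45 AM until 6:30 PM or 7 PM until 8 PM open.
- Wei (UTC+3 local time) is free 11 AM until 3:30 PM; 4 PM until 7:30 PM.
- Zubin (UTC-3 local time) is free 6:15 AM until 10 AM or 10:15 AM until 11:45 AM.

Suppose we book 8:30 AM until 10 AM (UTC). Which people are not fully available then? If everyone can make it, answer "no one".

Ravi in UTC: 08:00-17:00 (add 3h to convert from UTC-3).
Gabriel in UTC: 08:15-12:15, 13:15-16:45 (subtract 3h to convert from UTC+3).
Divya in UTC: 08:45-15:30, 16:00-17:00 (subtract 3h to convert from UTC+3).
Wei in UTC: 08:00-12:30, 13:00-16:30 (subtract 3h to convert from UTC+3).
Zubin in UTC: 09:15-13:00, 13:15-14:45 (add 3h to convert from UTC-3).
Ravi: free for 08:30-10:00. Gabriel: free for 08:30-10:00. Divya: not fully free for 08:30-10:00. Wei: free for 08:30-10:00. Zubin: not fully free for 08:30-10:00.

Divya, Zubin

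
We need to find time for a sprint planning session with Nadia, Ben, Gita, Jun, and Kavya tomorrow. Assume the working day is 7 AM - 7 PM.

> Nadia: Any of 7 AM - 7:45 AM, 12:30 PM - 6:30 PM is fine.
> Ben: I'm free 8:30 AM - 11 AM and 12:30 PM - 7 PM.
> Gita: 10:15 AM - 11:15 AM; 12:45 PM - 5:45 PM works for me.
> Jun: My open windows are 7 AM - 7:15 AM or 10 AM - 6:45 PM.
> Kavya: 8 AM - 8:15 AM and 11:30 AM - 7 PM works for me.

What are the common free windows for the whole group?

Nadia ∩ Ben: 12:30-18:30.
Nadia ∩ Ben ∩ Gita: 12:45-17:45.
Nadia ∩ Ben ∩ Gita ∩ Jun: 12:45-17:45.
Nadia ∩ Ben ∩ Gita ∩ Jun ∩ Kavya: 12:45-17:45.
So the common availability across everyone is 12:45-17:45.

12:45-17:45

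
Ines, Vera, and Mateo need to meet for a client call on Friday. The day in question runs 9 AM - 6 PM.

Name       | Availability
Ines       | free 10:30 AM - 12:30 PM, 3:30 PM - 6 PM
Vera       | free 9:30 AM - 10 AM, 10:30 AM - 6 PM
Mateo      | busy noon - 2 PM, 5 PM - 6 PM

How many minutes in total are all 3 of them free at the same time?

180

Ines free: 10:30-12:30, 15:30-18:00.
Vera free: 09:30-10:00, 10:30-18:00.
Mateo free: 09:00-12:00, 14:00-17:00 (invert busy blocks within the working day).
Ines ∩ Vera: 10:30-12:30, 15:30-18:00.
Ines ∩ Vera ∩ Mateo: 10:30-12:00, 15:30-17:00.
Summing the common windows: 90 + 90 = 180 minutes.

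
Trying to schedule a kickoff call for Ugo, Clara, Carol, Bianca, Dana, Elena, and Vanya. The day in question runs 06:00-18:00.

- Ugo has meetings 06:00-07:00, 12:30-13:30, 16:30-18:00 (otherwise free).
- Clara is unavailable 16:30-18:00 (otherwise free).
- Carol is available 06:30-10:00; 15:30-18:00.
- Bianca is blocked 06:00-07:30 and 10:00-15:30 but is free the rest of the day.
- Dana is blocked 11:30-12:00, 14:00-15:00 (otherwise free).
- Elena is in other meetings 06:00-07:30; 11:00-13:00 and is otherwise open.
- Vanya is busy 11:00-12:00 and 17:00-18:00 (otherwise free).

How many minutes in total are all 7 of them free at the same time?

Ugo free: 07:00-12:30, 13:30-16:30 (invert busy blocks within the working day).
Clara free: 06:00-16:30 (invert busy blocks within the working day).
Carol free: 06:30-10:00, 15:30-18:00.
Bianca free: 07:30-10:00, 15:30-18:00 (invert busy blocks within the working day).
Dana free: 06:00-11:30, 12:00-14:00, 15:00-18:00 (invert busy blocks within the working day).
Elena free: 07:30-11:00, 13:00-18:00 (invert busy blocks within the working day).
Vanya free: 06:00-11:00, 12:00-17:00 (invert busy blocks within the working day).
Ugo ∩ Clara: 07:00-12:30, 13:30-16:30.
Ugo ∩ Clara ∩ Carol: 07:00-10:00, 15:30-16:30.
Ugo ∩ Clara ∩ Carol ∩ Bianca: 07:30-10:00, 15:30-16:30.
Ugo ∩ Clara ∩ Carol ∩ Bianca ∩ Dana: 07:30-10:00, 15:30-16:30.
Ugo ∩ Clara ∩ Carol ∩ Bianca ∩ Dana ∩ Elena: 07:30-10:00, 15:30-16:30.
Ugo ∩ Clara ∩ Carol ∩ Bianca ∩ Dana ∩ Elena ∩ Vanya: 07:30-10:00, 15:30-16:30.
Summing the common windows: 150 + 60 = 210 minutes.

210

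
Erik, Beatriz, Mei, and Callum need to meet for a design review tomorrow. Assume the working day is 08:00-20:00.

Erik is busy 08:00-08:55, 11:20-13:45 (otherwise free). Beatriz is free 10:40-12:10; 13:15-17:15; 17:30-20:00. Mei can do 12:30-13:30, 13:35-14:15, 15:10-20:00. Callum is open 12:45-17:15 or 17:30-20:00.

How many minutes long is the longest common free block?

Erik free: 08:55-11:20, 13:45-20:00 (invert busy blocks within the working day).
Beatriz free: 10:40-12:10, 13:15-17:15, 17:30-20:00.
Mei free: 12:30-13:30, 13:35-14:15, 15:10-20:00.
Callum free: 12:45-17:15, 17:30-20:00.
Erik ∩ Beatriz: 10:40-11:20, 13:45-17:15, 17:30-20:00.
Erik ∩ Beatriz ∩ Mei: 13:45-14:15, 15:10-17:15, 17:30-20:00.
Erik ∩ Beatriz ∩ Mei ∩ Callum: 13:45-14:15, 15:10-17:15, 17:30-20:00.
The longest is 17:30-20:00 at 150 minutes.

150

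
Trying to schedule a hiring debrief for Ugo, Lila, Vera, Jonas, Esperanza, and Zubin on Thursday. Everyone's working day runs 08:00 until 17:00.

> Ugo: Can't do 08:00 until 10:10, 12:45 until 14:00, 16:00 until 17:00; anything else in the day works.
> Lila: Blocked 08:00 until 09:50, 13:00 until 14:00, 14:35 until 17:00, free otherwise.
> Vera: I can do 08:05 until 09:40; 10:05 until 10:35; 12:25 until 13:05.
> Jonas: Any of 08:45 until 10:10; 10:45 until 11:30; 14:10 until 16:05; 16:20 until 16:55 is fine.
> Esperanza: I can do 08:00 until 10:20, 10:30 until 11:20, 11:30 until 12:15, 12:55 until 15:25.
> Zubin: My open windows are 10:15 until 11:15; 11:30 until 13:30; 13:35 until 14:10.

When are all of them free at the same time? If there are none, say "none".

Ugo free: 10:10-12:45, 14:00-16:00 (invert busy blocks within the working day).
Lila free: 09:50-13:00, 14:00-14:35 (invert busy blocks within the working day).
Vera free: 08:05-09:40, 10:05-10:35, 12:25-13:05.
Jonas free: 08:45-10:10, 10:45-11:30, 14:10-16:05, 16:20-16:55.
Esperanza free: 08:00-10:20, 10:30-11:20, 11:30-12:15, 12:55-15:25.
Zubin free: 10:15-11:15, 11:30-13:30, 13:35-14:10.
Ugo ∩ Lila: 10:10-12:45, 14:00-14:35.
Ugo ∩ Lila ∩ Vera: 10:10-10:35, 12:25-12:45.
Ugo ∩ Lila ∩ Vera ∩ Jonas: ∅.
Ugo ∩ Lila ∩ Vera ∩ Jonas ∩ Esperanza: ∅.
Ugo ∩ Lila ∩ Vera ∩ Jonas ∩ Esperanza ∩ Zubin: ∅.
There is no time when everyone is free.

none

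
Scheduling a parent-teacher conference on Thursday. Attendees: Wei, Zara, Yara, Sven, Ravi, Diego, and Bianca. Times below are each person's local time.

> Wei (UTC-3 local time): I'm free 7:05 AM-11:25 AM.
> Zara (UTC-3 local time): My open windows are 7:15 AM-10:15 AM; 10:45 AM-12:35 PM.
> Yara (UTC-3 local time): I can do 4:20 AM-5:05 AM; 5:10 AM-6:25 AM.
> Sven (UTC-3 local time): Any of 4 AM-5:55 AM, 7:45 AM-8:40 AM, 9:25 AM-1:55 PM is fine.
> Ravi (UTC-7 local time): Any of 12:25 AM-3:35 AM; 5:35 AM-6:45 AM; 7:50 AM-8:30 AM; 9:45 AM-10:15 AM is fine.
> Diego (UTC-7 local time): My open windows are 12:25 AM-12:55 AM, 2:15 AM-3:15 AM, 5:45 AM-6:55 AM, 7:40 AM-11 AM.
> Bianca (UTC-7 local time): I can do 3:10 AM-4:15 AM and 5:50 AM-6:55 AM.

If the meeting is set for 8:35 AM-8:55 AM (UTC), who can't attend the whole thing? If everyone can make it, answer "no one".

Wei in UTC: 10:05-14:25 (add 3h to convert from UTC-3).
Zara in UTC: 10:15-13:15, 13:45-15:35 (add 3h to convert from UTC-3).
Yara in UTC: 07:20-08:05, 08:10-09:25 (add 3h to convert from UTC-3).
Sven in UTC: 07:00-08:55, 10:45-11:40, 12:25-16:55 (add 3h to convert from UTC-3).
Ravi in UTC: 07:25-10:35, 12:35-13:45, 14:50-15:30, 16:45-17:15 (add 7h to convert from UTC-7).
Diego in UTC: 07:25-07:55, 09:15-10:15, 12:45-13:55, 14:40-18:00 (add 7h to convert from UTC-7).
Bianca in UTC: 10:10-11:15, 12:50-13:55 (add 7h to convert from UTC-7).
Wei: not fully free for 08:35-08:55. Zara: not fully free for 08:35-08:55. Yara: free for 08:35-08:55. Sven: free for 08:35-08:55. Ravi: free for 08:35-08:55. Diego: not fully free for 08:35-08:55. Bianca: not fully free for 08:35-08:55.

Bianca, Diego, Wei, Zara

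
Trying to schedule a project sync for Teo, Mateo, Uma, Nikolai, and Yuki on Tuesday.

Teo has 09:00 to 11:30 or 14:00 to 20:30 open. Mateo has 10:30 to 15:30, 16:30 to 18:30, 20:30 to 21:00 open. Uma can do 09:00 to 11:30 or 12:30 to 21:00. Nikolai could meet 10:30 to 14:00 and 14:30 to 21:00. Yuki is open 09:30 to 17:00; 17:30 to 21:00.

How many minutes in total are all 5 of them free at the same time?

Teo ∩ Mateo: 10:30-11:30, 14:00-15:30, 16:30-18:30.
Teo ∩ Mateo ∩ Uma: 10:30-11:30, 14:00-15:30, 16:30-18:30.
Teo ∩ Mateo ∩ Uma ∩ Nikolai: 10:30-11:30, 14:30-15:30, 16:30-18:30.
Teo ∩ Mateo ∩ Uma ∩ Nikolai ∩ Yuki: 10:30-11:30, 14:30-15:30, 16:30-17:00, 17:30-18:30.
So the common availability across everyone is 10:30-11:30, 14:30-15:30, 16:30-17:00, 17:30-18:30.
Summing the common windows: 60 + 60 + 30 + 60 = 210 minutes.

210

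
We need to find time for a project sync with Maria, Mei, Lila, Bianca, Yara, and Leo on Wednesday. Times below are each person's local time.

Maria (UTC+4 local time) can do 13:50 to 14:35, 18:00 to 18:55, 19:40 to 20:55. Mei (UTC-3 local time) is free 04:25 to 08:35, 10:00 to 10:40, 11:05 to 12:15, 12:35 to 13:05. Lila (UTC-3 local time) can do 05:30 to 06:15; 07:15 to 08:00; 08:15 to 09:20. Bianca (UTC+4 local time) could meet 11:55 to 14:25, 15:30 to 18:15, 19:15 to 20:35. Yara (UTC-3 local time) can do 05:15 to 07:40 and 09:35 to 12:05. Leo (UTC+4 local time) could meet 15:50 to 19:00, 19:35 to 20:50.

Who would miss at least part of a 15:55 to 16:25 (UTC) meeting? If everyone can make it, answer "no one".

Lila, Mei, Yara

Maria in UTC: 09:50-10:35, 14:00-14:55, 15:40-16:55 (subtract 4h to convert from UTC+4).
Mei in UTC: 07:25-11:35, 13:00-13:40, 14:05-15:15, 15:35-16:05 (add 3h to convert from UTC-3).
Lila in UTC: 08:30-09:15, 10:15-11:00, 11:15-12:20 (add 3h to convert from UTC-3).
Bianca in UTC: 07:55-10:25, 11:30-14:15, 15:15-16:35 (subtract 4h to convert from UTC+4).
Yara in UTC: 08:15-10:40, 12:35-15:05 (add 3h to convert from UTC-3).
Leo in UTC: 11:50-15:00, 15:35-16:50 (subtract 4h to convert from UTC+4).
Maria: free for 15:55-16:25. Mei: not fully free for 15:55-16:25. Lila: not fully free for 15:55-16:25. Bianca: free for 15:55-16:25. Yara: not fully free for 15:55-16:25. Leo: free for 15:55-16:25.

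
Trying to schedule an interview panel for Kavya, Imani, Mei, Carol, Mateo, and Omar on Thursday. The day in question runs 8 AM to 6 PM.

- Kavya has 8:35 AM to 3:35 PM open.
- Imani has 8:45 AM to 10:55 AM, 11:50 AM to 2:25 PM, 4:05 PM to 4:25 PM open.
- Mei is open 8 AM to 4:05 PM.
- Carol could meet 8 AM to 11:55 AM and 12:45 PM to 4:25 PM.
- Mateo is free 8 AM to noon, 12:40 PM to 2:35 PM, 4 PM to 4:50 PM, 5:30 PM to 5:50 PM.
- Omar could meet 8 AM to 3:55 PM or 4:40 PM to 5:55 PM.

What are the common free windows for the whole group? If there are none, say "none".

Kavya ∩ Imani: 08:45-10:55, 11:50-14:25.
Kavya ∩ Imani ∩ Mei: 08:45-10:55, 11:50-14:25.
Kavya ∩ Imani ∩ Mei ∩ Carol: 08:45-10:55, 11:50-11:55, 12:45-14:25.
Kavya ∩ Imani ∩ Mei ∩ Carol ∩ Mateo: 08:45-10:55, 11:50-11:55, 12:45-14:25.
Kavya ∩ Imani ∩ Mei ∩ Carol ∩ Mateo ∩ Omar: 08:45-10:55, 11:50-11:55, 12:45-14:25.
So the common availability across everyone is 08:45-10:55, 11:50-11:55, 12:45-14:25.

08:45-10:55, 11:50-11:55, 12:45-14:25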